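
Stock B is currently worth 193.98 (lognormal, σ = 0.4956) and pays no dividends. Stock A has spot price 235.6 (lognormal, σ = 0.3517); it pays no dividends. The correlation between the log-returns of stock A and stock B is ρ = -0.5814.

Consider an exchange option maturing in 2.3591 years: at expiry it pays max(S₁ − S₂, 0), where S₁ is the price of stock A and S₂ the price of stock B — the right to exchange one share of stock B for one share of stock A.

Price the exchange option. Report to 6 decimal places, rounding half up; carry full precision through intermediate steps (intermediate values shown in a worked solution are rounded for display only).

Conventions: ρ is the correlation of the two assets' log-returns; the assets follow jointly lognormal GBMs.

σ_eff = √(σ₁² + σ₂² − 2ρσ₁σ₂) = √(0.3517² + 0.4956² − 2·-0.5814·0.3517·0.4956) = 0.756301
d₁ = (ln(S₁/S₂) + (q₂ − q₁ + σ_eff²/2)T) / (σ_eff√T) = (ln(235.6/193.98) + (0.0 − 0.0 + 0.285996)·2.3591) / 1.161630 = 0.748149
d₂ = d₁ − σ_eff√T = 0.748149 − 1.161630 = -0.413481
N(d₁) = 0.772815,  N(d₂) = 0.339627
V = S₁·e^{−q₁T}·N(d₁) − S₂·e^{−q₂T}·N(d₂) = 182.075194 − 65.880876 = 116.194318
Key observation: pricing in stock B-units makes this a unit-strike call on the ratio S₁/S₂ — the risk-free rate cancels and cannot affect the value.

exchange price = 116.194318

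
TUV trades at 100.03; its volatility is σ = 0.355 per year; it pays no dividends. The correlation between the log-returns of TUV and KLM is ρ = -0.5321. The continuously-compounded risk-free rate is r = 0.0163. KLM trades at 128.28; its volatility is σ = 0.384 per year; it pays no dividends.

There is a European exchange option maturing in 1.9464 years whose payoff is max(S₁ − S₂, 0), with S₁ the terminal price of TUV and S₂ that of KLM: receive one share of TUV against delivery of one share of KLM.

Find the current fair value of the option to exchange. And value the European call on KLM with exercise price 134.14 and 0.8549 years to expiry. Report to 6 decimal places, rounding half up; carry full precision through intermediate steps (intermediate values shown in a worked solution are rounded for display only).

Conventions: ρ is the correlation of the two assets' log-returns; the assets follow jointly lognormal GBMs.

exchange price = 27.018466
price(KLM call K=134.14) = 16.423343

σ_eff = √(σ₁² + σ₂² − 2ρσ₁σ₂) = √(0.355² + 0.384² − 2·-0.5321·0.355·0.384) = 0.646957
d₁ = (ln(S₁/S₂) + (q₂ − q₁ + σ_eff²/2)T) / (σ_eff√T) = (ln(100.03/128.28) + (0.0 − 0.0 + 0.209276)·1.9464) / 0.902591 = 0.175706
d₂ = d₁ − σ_eff√T = 0.175706 − 0.902591 = -0.726886
N(d₁) = 0.569737,  N(d₂) = 0.233648
V = S₁·e^{−q₁T}·N(d₁) − S₂·e^{−q₂T}·N(d₂) = 56.990828 − 29.972362 = 27.018466
[vanilla: KLM call K=134.14]
σ√T = 0.384·√0.8549 = 0.355049
d₁ = (ln(S/K) + (r+σ²/2)T) / (σ√T) = (ln(128.28/134.14) + (0.0163+0.384²/2)·0.8549) / 0.355049 = (-0.044669 + 0.076965) / 0.355049 = 0.090963
d₂ = d₁ − σ√T = 0.090963 − 0.355049 = -0.264087
e^{−rT} = 0.986162
N(d₁) = 0.536239,  N(d₂) = 0.395857
price = S·N(d₁) − K·e^{−rT}·N(d₂) = 68.788727 − 52.365385 = 16.423343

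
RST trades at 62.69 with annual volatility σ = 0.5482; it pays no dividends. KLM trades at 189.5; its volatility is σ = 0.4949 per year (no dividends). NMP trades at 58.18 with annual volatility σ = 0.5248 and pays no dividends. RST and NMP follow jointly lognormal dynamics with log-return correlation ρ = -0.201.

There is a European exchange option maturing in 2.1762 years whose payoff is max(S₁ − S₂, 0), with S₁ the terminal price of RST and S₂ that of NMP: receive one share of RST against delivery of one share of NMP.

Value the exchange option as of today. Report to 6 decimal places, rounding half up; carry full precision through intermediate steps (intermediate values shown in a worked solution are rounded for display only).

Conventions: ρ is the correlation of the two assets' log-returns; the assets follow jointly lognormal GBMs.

exchange price = 30.123927

σ_eff = √(σ₁² + σ₂² − 2ρσ₁σ₂) = √(0.5482² + 0.5248² − 2·-0.201·0.5482·0.5248) = 0.831620
d₁ = (ln(S₁/S₂) + (q₂ − q₁ + σ_eff²/2)T) / (σ_eff√T) = (ln(62.69/58.18) + (0.0 − 0.0 + 0.345796)·2.1762) / 1.226802 = 0.674258
d₂ = d₁ − σ_eff√T = 0.674258 − 1.226802 = -0.552543
N(d₁) = 0.749926,  N(d₂) = 0.290288
V = S₁·e^{−q₁T}·N(d₁) − S₂·e^{−q₂T}·N(d₂) = 47.012892 − 16.888965 = 30.123927
Key observation: r never enters — measured in units of NMP, the claim is a call on S₁/S₂ struck at 1, so only the dividend yields and σ_eff matter.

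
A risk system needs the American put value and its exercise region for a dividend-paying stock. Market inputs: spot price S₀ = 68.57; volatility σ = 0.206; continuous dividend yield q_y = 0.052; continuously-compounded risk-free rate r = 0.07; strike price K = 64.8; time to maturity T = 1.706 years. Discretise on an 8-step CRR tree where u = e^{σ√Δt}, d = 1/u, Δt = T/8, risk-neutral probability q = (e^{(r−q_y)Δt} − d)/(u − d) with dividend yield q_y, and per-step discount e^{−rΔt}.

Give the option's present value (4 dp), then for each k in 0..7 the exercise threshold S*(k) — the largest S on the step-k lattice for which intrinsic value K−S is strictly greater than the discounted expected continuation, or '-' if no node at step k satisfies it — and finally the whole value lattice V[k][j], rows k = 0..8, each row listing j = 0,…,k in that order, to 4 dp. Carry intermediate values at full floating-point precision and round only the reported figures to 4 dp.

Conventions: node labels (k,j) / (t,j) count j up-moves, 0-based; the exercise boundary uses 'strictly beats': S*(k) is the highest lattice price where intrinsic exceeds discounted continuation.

price = 4.4654
boundary = - - - - 46.8682 51.5457 46.8682 51.5457
tree:
4.4654
6.6363 2.3985
9.5769 3.8543 0.9944
13.3595 6.0298 1.7641 0.2438
17.9318 9.1261 3.0715 0.4913 0.0000
22.1848 13.2543 5.2148 0.9903 0.0000 0.0000
26.0519 17.9318 8.5435 1.9962 0.0000 0.0000 0.0000
29.5680 22.1848 13.2543 4.0235 0.0000 0.0000 0.0000 0.0000
32.7651 26.0519 17.9318 8.1100 0.0000 0.0000 0.0000 0.0000 0.0000

params: Δt=0.21325 u=1.09980 d=0.90926 q=0.49642 e^(-rΔt)=0.98518
t_8 payoffs: 32.7651 26.0519 17.9318 8.1100 0.0000 0.0000 0.0000 0.0000 0.0000
t_7: node(7,0) S=35.2320 payoff=29.5680 vs cont=28.9964 → 29.5680 [stop]  node(7,1) S=42.6152 payoff=22.1848 vs cont=21.6946 → 22.1848 [stop]  node(7,2) S=51.5457 payoff=13.2543 vs cont=12.8626 → 13.2543 [stop]  node(7,3) S=62.3477 payoff=2.4523 vs cont=4.0235 → 4.0235 [wait]  node(7,4) S=75.4133 payoff=0.0000 vs cont=0.0000 → 0.0000 [wait]  node(7,5) S=91.2170 payoff=0.0000 vs cont=0.0000 → 0.0000 [wait]  node(7,6) S=110.3325 payoff=0.0000 vs cont=0.0000 → 0.0000 [wait]  node(7,7) S=133.4539 payoff=0.0000 vs cont=0.0000 → 0.0000 [wait]  ⇒ S*(7)=51.5457
t_6: node(6,0) S=38.7481 payoff=26.0519 vs cont=25.5190 → 26.0519 [stop]  node(6,1) S=46.8682 payoff=17.9318 vs cont=17.4885 → 17.9318 [stop]  node(6,2) S=56.6900 payoff=8.1100 vs cont=8.5435 → 8.5435 [wait]  node(6,3) S=68.5700 payoff=0.0000 vs cont=1.9962 → 1.9962 [wait]  node(6,4) S=82.9396 payoff=0.0000 vs cont=0.0000 → 0.0000 [wait]  node(6,5) S=100.3205 payoff=0.0000 vs cont=0.0000 → 0.0000 [wait]  node(6,6) S=121.3438 payoff=0.0000 vs cont=0.0000 → 0.0000 [wait]  ⇒ S*(6)=46.8682
t_5: node(5,0) S=42.6152 payoff=22.1848 vs cont=21.6946 → 22.1848 [stop]  node(5,1) S=51.5457 payoff=13.2543 vs cont=13.0746 → 13.2543 [stop]  node(5,2) S=62.3477 payoff=2.4523 vs cont=5.2148 → 5.2148 [wait]  node(5,3) S=75.4133 payoff=0.0000 vs cont=0.9903 → 0.9903 [wait]  node(5,4) S=91.2170 payoff=0.0000 vs cont=0.0000 → 0.0000 [wait]  node(5,5) S=110.3325 payoff=0.0000 vs cont=0.0000 → 0.0000 [wait]  ⇒ S*(5)=51.5457
t_4: node(4,0) S=46.8682 payoff=17.9318 vs cont=17.4885 → 17.9318 [stop]  node(4,1) S=56.6900 payoff=8.1100 vs cont=9.1261 → 9.1261 [wait]  node(4,2) S=68.5700 payoff=0.0000 vs cont=3.0715 → 3.0715 [wait]  node(4,3) S=82.9396 payoff=0.0000 vs cont=0.4913 → 0.4913 [wait]  node(4,4) S=100.3205 payoff=0.0000 vs cont=0.0000 → 0.0000 [wait]  ⇒ S*(4)=46.8682
t_3: node(3,0) S=51.5457 payoff=13.2543 vs cont=13.3595 → 13.3595 [wait]  node(3,1) S=62.3477 payoff=2.4523 vs cont=6.0298 → 6.0298 [wait]  node(3,2) S=75.4133 payoff=0.0000 vs cont=1.7641 → 1.7641 [wait]  node(3,3) S=91.2170 payoff=0.0000 vs cont=0.2438 → 0.2438 [wait]  ⇒ S*(3)=-
t_2: node(2,0) S=56.6900 payoff=8.1100 vs cont=9.5769 → 9.5769 [wait]  node(2,1) S=68.5700 payoff=0.0000 vs cont=3.8543 → 3.8543 [wait]  node(2,2) S=82.9396 payoff=0.0000 vs cont=0.9944 → 0.9944 [wait]  ⇒ S*(2)=-
t_1: node(1,0) S=62.3477 payoff=2.4523 vs cont=6.6363 → 6.6363 [wait]  node(1,1) S=75.4133 payoff=0.0000 vs cont=2.3985 → 2.3985 [wait]  ⇒ S*(1)=-
t_0: node(0,0) S=68.5700 payoff=0.0000 vs cont=4.4654 → 4.4654 [wait]  ⇒ S*(0)=-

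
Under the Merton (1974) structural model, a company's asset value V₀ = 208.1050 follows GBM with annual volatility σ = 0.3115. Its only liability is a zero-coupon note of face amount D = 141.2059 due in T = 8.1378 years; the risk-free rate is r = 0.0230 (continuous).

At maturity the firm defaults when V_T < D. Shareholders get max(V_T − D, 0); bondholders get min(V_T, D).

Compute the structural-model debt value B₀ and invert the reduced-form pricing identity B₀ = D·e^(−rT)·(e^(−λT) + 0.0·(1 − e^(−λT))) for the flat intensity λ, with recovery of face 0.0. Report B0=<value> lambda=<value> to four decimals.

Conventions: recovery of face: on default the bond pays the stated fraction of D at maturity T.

B0=96.5850 lambda=0.0237

Equity is a call on the firm's assets struck at D = 141.2059:
d₁ = [ln(V₀/D) + (r + σ²/2)T] / (σ√T)
   = [ln(208.1050/141.2059) + (0.0230 + 0.5·0.3115²)·8.1378] / (0.3115·√8.1378)
   = [0.387824 + 0.581984] / 0.888611 = 1.091375
d₂ = d₁ − σ√T = 1.091375 − 0.888611 = 0.202764
N(d₁) = 0.862446,  N(d₂) = 0.580340,  e^(−rT) = 0.829303
E₀ = V₀·N(d₁) − D·e^(−rT)·N(d₂)
   = 208.1050·0.862446 − 141.2059·0.829303·0.580340 = 111.520022
B₀ = V₀ − E₀ = 208.1050 − 111.520022 = 96.584978
e^(−λT) = (B₀·e^(rT)/D − 0)/(1 − 0) = (96.5850·1.205832/141.2059 − 0)/1 = 0.82479017
λ = −ln(0.82479017)/8.1378 = 0.023671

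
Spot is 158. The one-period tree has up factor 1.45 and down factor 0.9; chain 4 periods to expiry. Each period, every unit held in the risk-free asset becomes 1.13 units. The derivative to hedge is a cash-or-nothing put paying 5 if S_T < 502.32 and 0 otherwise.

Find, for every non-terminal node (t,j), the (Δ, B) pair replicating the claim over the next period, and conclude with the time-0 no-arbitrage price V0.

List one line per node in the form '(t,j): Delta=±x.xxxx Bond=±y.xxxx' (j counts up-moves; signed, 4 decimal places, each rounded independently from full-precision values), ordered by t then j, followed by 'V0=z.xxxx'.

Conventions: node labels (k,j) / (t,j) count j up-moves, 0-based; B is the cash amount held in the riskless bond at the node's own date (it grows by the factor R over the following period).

Risk-neutral probability p* = (R−d)/(u−d) = (1.13−0.9)/(1.45−0.9) = 0.4182.
Terminal payoffs: V(4,0)=5.0000, V(4,1)=5.0000, V(4,2)=5.0000, V(4,3)=5.0000, V(4,4)=0.0000
(3,0): S=115.1820. Δ = (V_up−V_dn)/(S_up−S_dn) = (5.0000−5.0000)/(167.0139−103.6638) = 0.0000. V = [p*·5.0000 + (1−p*)·5.0000]/1.13 = 4.4248. B = V − Δ·S = 4.4248.
(3,1): S=185.5710. Δ = (V_up−V_dn)/(S_up−S_dn) = (5.0000−5.0000)/(269.0779−167.0139) = 0.0000. V = [p*·5.0000 + (1−p*)·5.0000]/1.13 = 4.4248. B = V − Δ·S = 4.4248.
(3,2): S=298.9755. Δ = (V_up−V_dn)/(S_up−S_dn) = (5.0000−5.0000)/(433.5145−269.0780) = 0.0000. V = [p*·5.0000 + (1−p*)·5.0000]/1.13 = 4.4248. B = V − Δ·S = 4.4248.
(3,3): S=481.6827. Δ = (V_up−V_dn)/(S_up−S_dn) = (0.0000−5.0000)/(698.4400−433.5145) = -0.0189. V = [p*·0.0000 + (1−p*)·5.0000]/1.13 = 2.5744. B = V − Δ·S = 11.6653.
(2,0): S=127.9800. Δ = (V_up−V_dn)/(S_up−S_dn) = (4.4248−4.4248)/(185.5710−115.1820) = 0.0000. V = [p*·4.4248 + (1−p*)·4.4248]/1.13 = 3.9157. B = V − Δ·S = 3.9157.
(2,1): S=206.1900. Δ = (V_up−V_dn)/(S_up−S_dn) = (4.4248−4.4248)/(298.9755−185.5710) = 0.0000. V = [p*·4.4248 + (1−p*)·4.4248]/1.13 = 3.9157. B = V − Δ·S = 3.9157.
(2,2): S=332.1950. Δ = (V_up−V_dn)/(S_up−S_dn) = (2.5744−4.4248)/(481.6827−298.9755) = -0.0101. V = [p*·2.5744 + (1−p*)·4.4248]/1.13 = 3.2310. B = V − Δ·S = 6.5953.
(1,0): S=142.2000. Δ = (V_up−V_dn)/(S_up−S_dn) = (3.9157−3.9157)/(206.1900−127.9800) = 0.0000. V = [p*·3.9157 + (1−p*)·3.9157]/1.13 = 3.4653. B = V − Δ·S = 3.4653.
(1,1): S=229.1000. Δ = (V_up−V_dn)/(S_up−S_dn) = (3.2310−3.9157)/(332.1950−206.1900) = -0.0054. V = [p*·3.2310 + (1−p*)·3.9157]/1.13 = 3.2118. B = V − Δ·S = 4.4569.
(0,0): S=158.0000. Δ = (V_up−V_dn)/(S_up−S_dn) = (3.2118−3.4653)/(229.1000−142.2000) = -0.0029. V = [p*·3.2118 + (1−p*)·3.4653]/1.13 = 2.9728. B = V − Δ·S = 3.4336.
Verification: the root portfolio costs Δ(0,0)·S0 + B(0,0) = 2.9728, matching V0.

(0,0): Delta=-0.0029 Bond=3.4336
(1,0): Delta=0.0000 Bond=3.4653
(1,1): Delta=-0.0054 Bond=4.4569
(2,0): Delta=0.0000 Bond=3.9157
(2,1): Delta=0.0000 Bond=3.9157
(2,2): Delta=-0.0101 Bond=6.5953
(3,0): Delta=0.0000 Bond=4.4248
(3,1): Delta=0.0000 Bond=4.4248
(3,2): Delta=0.0000 Bond=4.4248
(3,3): Delta=-0.0189 Bond=11.6653
V0=2.9728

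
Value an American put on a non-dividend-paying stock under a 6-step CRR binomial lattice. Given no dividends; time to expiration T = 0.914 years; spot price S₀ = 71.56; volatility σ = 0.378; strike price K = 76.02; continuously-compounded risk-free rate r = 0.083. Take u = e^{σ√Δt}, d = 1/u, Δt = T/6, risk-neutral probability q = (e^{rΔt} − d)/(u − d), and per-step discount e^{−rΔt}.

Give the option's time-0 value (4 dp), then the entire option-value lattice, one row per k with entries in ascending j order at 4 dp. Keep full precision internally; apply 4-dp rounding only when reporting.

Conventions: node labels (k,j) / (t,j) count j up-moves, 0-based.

Δt=0.15233  u=1.15897  d=0.86283  q=0.50615  discount=0.98744
step 6 (expiry): payoffs max(K−S,0) = 46.4920 36.3576 22.7448 4.4600 0.0000 0.0000 0.0000
k=5: (k=5,j=0): S=34.2221, K−S=41.7979, hold=40.8428 ⇒ V=41.7979 exercise | (k=5,j=1): S=45.9676, K−S=30.0524, hold=29.0973 ⇒ V=30.0524 exercise | (k=5,j=2): S=61.7444, K−S=14.2756, hold=13.3205 ⇒ V=14.2756 exercise | (k=5,j=3): S=82.9360, K−S=0.0000, hold=2.1749 ⇒ V=2.1749 continue | (k=5,j=4): S=111.4009, K−S=0.0000, hold=0.0000 ⇒ V=0.0000 continue | (k=5,j=5): S=149.6354, K−S=0.0000, hold=0.0000 ⇒ V=0.0000 continue
k=4: (k=4,j=0): S=39.6624, K−S=36.3576, hold=35.4025 ⇒ V=36.3576 exercise | (k=4,j=1): S=53.2752, K−S=22.7448, hold=21.7897 ⇒ V=22.7448 exercise | (k=4,j=2): S=71.5600, K−S=4.4600, hold=8.0484 ⇒ V=8.0484 continue | (k=4,j=3): S=96.1205, K−S=0.0000, hold=1.0606 ⇒ V=1.0606 continue | (k=4,j=4): S=129.1105, K−S=0.0000, hold=0.0000 ⇒ V=0.0000 continue
k=3: (k=3,j=0): S=45.9676, K−S=30.0524, hold=29.0973 ⇒ V=30.0524 exercise | (k=3,j=1): S=61.7444, K−S=14.2756, hold=15.1139 ⇒ V=15.1139 continue | (k=3,j=2): S=82.9360, K−S=0.0000, hold=4.4548 ⇒ V=4.4548 continue | (k=3,j=3): S=111.4009, K−S=0.0000, hold=0.5172 ⇒ V=0.5172 continue
k=2: (k=2,j=0): S=53.2752, K−S=22.7448, hold=22.2087 ⇒ V=22.7448 exercise | (k=2,j=1): S=71.5600, K−S=4.4600, hold=9.5967 ⇒ V=9.5967 continue | (k=2,j=2): S=96.1205, K−S=0.0000, hold=2.4309 ⇒ V=2.4309 continue
k=1: (k=1,j=0): S=61.7444, K−S=14.2756, hold=15.8878 ⇒ V=15.8878 continue | (k=1,j=1): S=82.9360, K−S=0.0000, hold=5.8947 ⇒ V=5.8947 continue
k=0: (k=0,j=0): S=71.5600, K−S=4.4600, hold=10.6937 ⇒ V=10.6937 continue

price = 10.6937
tree:
10.6937
15.8878 5.8947
22.7448 9.5967 2.4309
30.0524 15.1139 4.4548 0.5172
36.3576 22.7448 8.0484 1.0606 0.0000
41.7979 30.0524 14.2756 2.1749 0.0000 0.0000
46.4920 36.3576 22.7448 4.4600 0.0000 0.0000 0.0000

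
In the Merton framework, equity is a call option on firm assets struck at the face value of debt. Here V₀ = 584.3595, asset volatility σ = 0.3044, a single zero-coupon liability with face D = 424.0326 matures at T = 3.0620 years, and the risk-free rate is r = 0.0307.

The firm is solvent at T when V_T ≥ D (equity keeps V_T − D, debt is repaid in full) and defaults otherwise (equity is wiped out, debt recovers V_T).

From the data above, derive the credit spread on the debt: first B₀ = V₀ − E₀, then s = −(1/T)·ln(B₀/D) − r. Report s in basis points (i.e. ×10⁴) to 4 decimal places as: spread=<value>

spread=272.7589

With assets at 584.3595 and a single debt payment of 424.0326 at 3.0620 years:
d₁ = [ln(V₀/D) + (r + σ²/2)T] / (σ√T)
   = [ln(584.3595/424.0326) + (0.0307 + 0.5·0.3044²)·3.0620] / (0.3044·√3.0620)
   = [0.320706 + 0.235865] / 0.532657 = 1.044896
d₂ = d₁ − σ√T = 1.044896 − 0.532657 = 0.512240
N(d₁) = 0.851965,  N(d₂) = 0.695758,  e^(−rT) = 0.910280
E₀ = V₀·N(d₁) − D·e^(−rT)·N(d₂)
   = 584.3595·0.851965 − 424.0326·0.910280·0.695758 = 229.299008
B₀ = V₀ − E₀ = 584.3595 − 229.299008 = 355.060492
spread = −(1/T)·ln(B₀/D) − r = −(1/3.0620)·ln(355.060492/424.0326) − 0.0307 = 0.02727589
in basis points: 0.02727589 × 10⁴ = 272.7589 bp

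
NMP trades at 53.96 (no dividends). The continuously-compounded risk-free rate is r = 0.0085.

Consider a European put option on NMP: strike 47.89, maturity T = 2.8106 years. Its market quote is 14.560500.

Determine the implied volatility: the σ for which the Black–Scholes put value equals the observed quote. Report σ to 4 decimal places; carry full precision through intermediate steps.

sigma = 0.5524

At σ = 0.5524 the Black–Scholes value reproduces the quote:
σ√T = 0.5524·√2.8106 = 0.926090
d₁ = (ln(S/K) + (r+σ²/2)T) / (σ√T) = (ln(53.96/47.89) + (0.0085+0.5524²/2)·2.8106) / 0.926090 = (0.119336 + 0.452711) / 0.926090 = 0.617702
d₂ = d₁ − σ√T = 0.617702 − 0.926090 = -0.308388
e^{−rT} = 0.976393
N(−d₁) = 0.268386,  N(−d₂) = 0.621106
V = K·e^{−rT}·N(−d₂) − S·N(−d₁) = 29.042600 − 14.482101 = 14.560500 (matching the quote); vega is positive throughout, so no other σ reproduces this price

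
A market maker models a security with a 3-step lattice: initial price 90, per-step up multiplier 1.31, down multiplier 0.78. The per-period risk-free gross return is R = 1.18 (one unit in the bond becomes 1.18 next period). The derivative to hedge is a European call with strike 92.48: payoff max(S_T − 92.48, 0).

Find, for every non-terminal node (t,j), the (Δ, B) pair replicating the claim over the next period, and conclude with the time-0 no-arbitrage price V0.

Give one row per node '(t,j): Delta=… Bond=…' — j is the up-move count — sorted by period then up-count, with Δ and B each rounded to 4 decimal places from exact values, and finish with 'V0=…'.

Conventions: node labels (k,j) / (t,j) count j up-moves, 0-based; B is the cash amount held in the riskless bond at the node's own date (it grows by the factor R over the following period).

(0,0): Delta=0.8580 Bond=-41.3429
(1,0): Delta=0.4812 Bond=-22.3278
(1,1): Delta=0.9310 Bond=-57.3831
(2,0): Delta=0.0000 Bond=0.0000
(2,1): Delta=0.5743 Bond=-34.9095
(2,2): Delta=1.0000 Bond=-78.3729
V0=35.8811

Since d<R<u, set p* = (R−d)/(u−d) = 0.7547; price each node as the discounted p*-expectation of its children.
Terminal payoffs: V(3,0)=0.0000, V(3,1)=0.0000, V(3,2)=27.9902, V(3,3)=109.8482
(2,0): S=54.7560. Δ = (V_up−V_dn)/(S_up−S_dn) = (0.0000−0.0000)/(71.7304−42.7097) = 0.0000. V = [p*·0.0000 + (1−p*)·0.0000]/1.18 = 0.0000. B = V − Δ·S = 0.0000.
(2,1): S=91.9620. Δ = (V_up−V_dn)/(S_up−S_dn) = (27.9902−0.0000)/(120.4702−71.7304) = 0.5743. V = [p*·27.9902 + (1−p*)·0.0000]/1.18 = 17.9023. B = V − Δ·S = -34.9095.
(2,2): S=154.4490. Δ = (V_up−V_dn)/(S_up−S_dn) = (109.8482−27.9902)/(202.3282−120.4702) = 1.0000. V = [p*·109.8482 + (1−p*)·27.9902]/1.18 = 76.0761. B = V − Δ·S = -78.3729.
(1,0): S=70.2000. Δ = (V_up−V_dn)/(S_up−S_dn) = (17.9023−0.0000)/(91.9620−54.7560) = 0.4812. V = [p*·17.9023 + (1−p*)·0.0000]/1.18 = 11.4501. B = V − Δ·S = -22.3278.
(1,1): S=117.9000. Δ = (V_up−V_dn)/(S_up−S_dn) = (76.0761−17.9023)/(154.4490−91.9620) = 0.9310. V = [p*·76.0761 + (1−p*)·17.9023]/1.18 = 52.3789. B = V − Δ·S = -57.3831.
(0,0): S=90.0000. Δ = (V_up−V_dn)/(S_up−S_dn) = (52.3789−11.4501)/(117.9000−70.2000) = 0.8580. V = [p*·52.3789 + (1−p*)·11.4501]/1.18 = 35.8811. B = V − Δ·S = -41.3429.
As a check, the time-0 holding Δ(0,0)·S0 + B(0,0) comes to 35.8811 — exactly V0.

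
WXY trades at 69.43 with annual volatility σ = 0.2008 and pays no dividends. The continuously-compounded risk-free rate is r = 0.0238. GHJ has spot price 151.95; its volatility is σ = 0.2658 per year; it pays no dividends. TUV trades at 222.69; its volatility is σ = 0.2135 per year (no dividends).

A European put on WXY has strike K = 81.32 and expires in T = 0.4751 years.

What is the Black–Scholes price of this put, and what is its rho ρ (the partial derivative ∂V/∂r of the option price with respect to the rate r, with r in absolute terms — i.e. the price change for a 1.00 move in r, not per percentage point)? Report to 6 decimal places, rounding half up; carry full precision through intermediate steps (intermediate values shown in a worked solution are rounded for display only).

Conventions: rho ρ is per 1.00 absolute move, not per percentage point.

price = 11.741443
ρ = -33.260511

σ√T = 0.2008·√0.4751 = 0.138406
d₁ = (ln(S/K) + (r+σ²/2)T) / (σ√T) = (ln(69.43/81.32) + (0.0238+0.2008²/2)·0.4751) / 0.138406 = (-0.158073 + 0.020886) / 0.138406 = -0.991192
d₂ = d₁ − σ√T = -0.991192 − 0.138406 = -1.129599
e^{−rT} = 0.988756
N(−d₁) = 0.839204,  N(−d₂) = 0.870677
Put price V = K·e^{−rT}·N(−d₂) − S·N(−d₁) = 70.007389 − 58.265946 = 11.741443
ρ = −K·T·e^{−rT}·N(−d₂) = -33.260511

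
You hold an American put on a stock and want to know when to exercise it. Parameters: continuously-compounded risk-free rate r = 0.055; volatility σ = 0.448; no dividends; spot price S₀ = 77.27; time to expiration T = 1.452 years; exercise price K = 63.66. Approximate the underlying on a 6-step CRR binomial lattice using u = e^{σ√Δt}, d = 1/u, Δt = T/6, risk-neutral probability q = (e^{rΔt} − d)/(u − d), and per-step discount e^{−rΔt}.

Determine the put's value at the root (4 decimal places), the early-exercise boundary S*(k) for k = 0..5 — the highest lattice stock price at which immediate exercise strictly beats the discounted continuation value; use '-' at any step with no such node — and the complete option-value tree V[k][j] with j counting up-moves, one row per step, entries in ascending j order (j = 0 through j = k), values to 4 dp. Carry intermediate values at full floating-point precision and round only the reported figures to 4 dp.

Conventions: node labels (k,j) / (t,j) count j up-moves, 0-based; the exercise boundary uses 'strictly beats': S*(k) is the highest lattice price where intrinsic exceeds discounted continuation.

Δt=0.24200, u=1.24656, d=0.80221, q=0.47528, disc=e^(-rΔt)=0.98678
k=6 terminal: V=max(K-S,0) → 43.0663 31.6593 13.9338 0.0000 0.0000 0.0000 0.0000
k=5: j=0 S=25.6712 intr=37.9888 cont=37.1471 V=37.9888[EX]; j=1 S=39.8908 intr=23.7692 cont=22.9275 V=23.7692[EX]; j=2 S=61.9866 intr=1.6734 cont=7.2147 V=7.2147[hold]; j=3 S=96.3216 intr=0.0000 cont=0.0000 V=0.0000[hold]; j=4 S=149.6750 intr=0.0000 cont=0.0000 V=0.0000[hold]; j=5 S=232.5814 intr=0.0000 cont=0.0000 V=0.0000[hold]  S*(5)=39.8908
k=4: j=0 S=32.0007 intr=31.6593 cont=30.8176 V=31.6593[EX]; j=1 S=49.7262 intr=13.9338 cont=15.6909 V=15.6909[hold]; j=2 S=77.2700 intr=0.0000 cont=3.7356 V=3.7356[hold]; j=3 S=120.0706 intr=0.0000 cont=0.0000 V=0.0000[hold]; j=4 S=186.5787 intr=0.0000 cont=0.0000 V=0.0000[hold]  S*(4)=32.0007
k=3: j=0 S=39.8908 intr=23.7692 cont=23.7516 V=23.7692[EX]; j=1 S=61.9866 intr=1.6734 cont=9.8765 V=9.8765[hold]; j=2 S=96.3216 intr=0.0000 cont=1.9343 V=1.9343[hold]; j=3 S=149.6750 intr=0.0000 cont=0.0000 V=0.0000[hold]  S*(3)=39.8908
k=2: j=0 S=49.7262 intr=13.9338 cont=16.9393 V=16.9393[hold]; j=1 S=77.2700 intr=0.0000 cont=6.0210 V=6.0210[hold]; j=2 S=120.0706 intr=0.0000 cont=1.0015 V=1.0015[hold]  S*(2)=-
k=1: j=0 S=61.9866 intr=1.6734 cont=11.5947 V=11.5947[hold]; j=1 S=96.3216 intr=0.0000 cont=3.5873 V=3.5873[hold]  S*(1)=-
k=0: j=0 S=77.2700 intr=0.0000 cont=7.6860 V=7.6860[hold]  S*(0)=-

price = 7.6860
boundary = - - - 39.8908 32.0007 39.8908
tree:
7.6860
11.5947 3.5873
16.9393 6.0210 1.0015
23.7692 9.8765 1.9343 0.0000
31.6593 15.6909 3.7356 0.0000 0.0000
37.9888 23.7692 7.2147 0.0000 0.0000 0.0000
43.0663 31.6593 13.9338 0.0000 0.0000 0.0000 0.0000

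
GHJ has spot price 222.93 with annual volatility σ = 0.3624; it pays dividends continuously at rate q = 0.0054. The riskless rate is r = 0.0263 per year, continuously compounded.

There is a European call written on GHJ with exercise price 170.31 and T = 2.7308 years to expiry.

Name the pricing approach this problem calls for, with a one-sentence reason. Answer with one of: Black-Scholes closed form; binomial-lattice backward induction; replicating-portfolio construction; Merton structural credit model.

Key observation: a European claim on GHJ (strike 170.31) — a lognormal (GBM) underlying with constant rate and volatility — has an exact closed-form value; no lattice or capital structure is involved.

framework: Black-Scholes closed form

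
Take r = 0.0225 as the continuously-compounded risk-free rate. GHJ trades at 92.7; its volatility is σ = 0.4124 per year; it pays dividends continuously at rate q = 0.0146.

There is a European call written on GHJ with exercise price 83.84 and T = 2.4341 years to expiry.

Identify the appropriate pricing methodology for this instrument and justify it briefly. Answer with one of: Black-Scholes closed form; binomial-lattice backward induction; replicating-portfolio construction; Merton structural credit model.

framework: Black-Scholes closed form

Key observation: a European claim on GHJ (strike 83.84) — a lognormal (GBM) underlying with constant rate and volatility — has an exact closed-form value; no lattice or capital structure is involved.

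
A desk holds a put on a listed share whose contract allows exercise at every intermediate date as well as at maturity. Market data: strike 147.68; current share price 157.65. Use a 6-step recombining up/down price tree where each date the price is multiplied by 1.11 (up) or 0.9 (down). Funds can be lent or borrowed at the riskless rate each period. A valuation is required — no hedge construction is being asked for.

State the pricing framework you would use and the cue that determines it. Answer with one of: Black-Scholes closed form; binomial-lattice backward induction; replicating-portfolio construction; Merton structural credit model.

Key observation: the exercise right at every one of the 6 steps is what matters: each node needs max(147.68 − S, continuation), which only the stepwise tree valuation starting from spot 157.65 delivers.

framework: binomial-lattice backward induction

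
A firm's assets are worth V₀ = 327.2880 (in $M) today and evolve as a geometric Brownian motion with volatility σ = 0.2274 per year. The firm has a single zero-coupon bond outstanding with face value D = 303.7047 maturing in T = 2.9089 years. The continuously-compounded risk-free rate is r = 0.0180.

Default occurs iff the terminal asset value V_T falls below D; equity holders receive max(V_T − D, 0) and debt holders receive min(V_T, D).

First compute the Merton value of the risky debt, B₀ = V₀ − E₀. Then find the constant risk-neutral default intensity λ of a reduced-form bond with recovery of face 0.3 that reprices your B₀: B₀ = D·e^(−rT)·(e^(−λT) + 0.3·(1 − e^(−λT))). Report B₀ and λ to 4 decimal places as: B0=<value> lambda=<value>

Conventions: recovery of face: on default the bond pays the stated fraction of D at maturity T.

B0=257.9450 lambda=0.0559

Apply the equity-as-call identities (strike 303.7047, horizon 2.9089 years):
d₁ = [ln(V₀/D) + (r + σ²/2)T] / (σ√T)
   = [ln(327.2880/303.7047) + (0.0180 + 0.5·0.2274²)·2.9089] / (0.2274·√2.9089)
   = [0.074785 + 0.127571] / 0.387842 = 0.521747
d₂ = d₁ − σ√T = 0.521747 − 0.387842 = 0.133905
N(d₁) = 0.699077,  N(d₂) = 0.553261,  e^(−rT) = 0.948987
E₀ = V₀·N(d₁) − D·e^(−rT)·N(d₂)
   = 327.2880·0.699077 − 303.7047·0.948987·0.553261 = 69.343038
B₀ = V₀ − E₀ = 327.2880 − 69.343038 = 257.944962
e^(−λT) = (B₀·e^(rT)/D − 0.3)/(1 − 0.3) = (257.9450·1.053755/303.7047 − 0.3)/0.7 = 0.84997737
λ = −ln(0.84997737)/2.9089 = 0.055879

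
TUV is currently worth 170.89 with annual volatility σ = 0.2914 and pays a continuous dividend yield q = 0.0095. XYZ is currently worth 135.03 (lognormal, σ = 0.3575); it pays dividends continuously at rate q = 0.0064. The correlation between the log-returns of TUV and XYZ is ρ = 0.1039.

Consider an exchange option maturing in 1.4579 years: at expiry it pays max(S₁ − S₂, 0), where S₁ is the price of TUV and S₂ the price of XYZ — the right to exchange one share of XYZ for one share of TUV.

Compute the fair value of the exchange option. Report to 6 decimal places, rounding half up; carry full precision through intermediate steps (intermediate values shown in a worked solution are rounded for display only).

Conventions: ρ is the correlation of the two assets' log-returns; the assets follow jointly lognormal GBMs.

exchange price = 51.725797

σ_eff = √(σ₁² + σ₂² − 2ρσ₁σ₂) = √(0.2914² + 0.3575² − 2·0.1039·0.2914·0.3575) = 0.437118
d₁ = (ln(S₁/S₂) + (q₂ − q₁ + σ_eff²/2)T) / (σ_eff√T) = (ln(170.89/135.03) + (0.0064 − 0.0095 + 0.095536)·1.4579) / 0.527792 = 0.701575
d₂ = d₁ − σ_eff√T = 0.701575 − 0.527792 = 0.173783
N(d₁) = 0.758528,  N(d₂) = 0.568982
V = S₁·e^{−q₁T}·N(d₁) − S₂·e^{−q₂T}·N(d₂) = 127.841903 − 76.116106 = 51.725797
Key observation: the rate r is irrelevant here: denominating values in XYZ turns the exchange into a ratio option on S₁/S₂, and discounting at r drops out.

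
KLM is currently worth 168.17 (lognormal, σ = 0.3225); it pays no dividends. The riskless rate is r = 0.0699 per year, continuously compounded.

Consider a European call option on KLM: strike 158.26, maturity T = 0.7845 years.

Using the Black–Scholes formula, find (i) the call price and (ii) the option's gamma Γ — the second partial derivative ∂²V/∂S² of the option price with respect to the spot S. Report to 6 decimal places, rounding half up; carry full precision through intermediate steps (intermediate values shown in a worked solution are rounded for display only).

price = 28.680342
Γ = 0.007149

σ√T = 0.3225·√0.7845 = 0.285645
d₁ = (ln(S/K) + (r+σ²/2)T) / (σ√T) = (ln(168.17/158.26) + (0.0699+0.3225²/2)·0.7845) / 0.285645 = (0.060736 + 0.095633) / 0.285645 = 0.547425
d₂ = d₁ − σ√T = 0.547425 − 0.285645 = 0.261781
e^{−rT} = 0.946640
N(d₁) = 0.707957,  N(d₂) = 0.603255
Call price V = S·N(d₁) − K·e^{−rT}·N(d₂) = 119.057076 − 90.376734 = 28.680342
φ(d₁) = (1/√(2π))·e^{−d₁²/2} = 0.343429
Γ = φ(d₁) / (S·σ·√T) = 0.007149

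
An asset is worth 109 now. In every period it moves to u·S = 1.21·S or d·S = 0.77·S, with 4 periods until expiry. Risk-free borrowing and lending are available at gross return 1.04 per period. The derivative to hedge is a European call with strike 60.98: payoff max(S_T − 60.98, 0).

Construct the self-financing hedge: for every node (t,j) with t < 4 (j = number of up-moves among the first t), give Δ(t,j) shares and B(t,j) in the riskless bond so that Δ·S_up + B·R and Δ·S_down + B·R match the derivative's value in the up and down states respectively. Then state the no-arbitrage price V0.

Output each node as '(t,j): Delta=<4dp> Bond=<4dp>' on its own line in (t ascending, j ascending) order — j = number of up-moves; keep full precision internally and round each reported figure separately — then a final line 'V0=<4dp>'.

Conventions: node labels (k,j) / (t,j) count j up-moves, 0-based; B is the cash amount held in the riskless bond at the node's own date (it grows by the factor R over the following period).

Since d<R<u, set p* = (R−d)/(u−d) = 0.6136; price each node as the discounted p*-expectation of its children.
At maturity the claim pays: V(4,0)=0.0000, V(4,1)=0.0000, V(4,2)=33.6391, V(4,3)=87.7071, V(4,4)=172.6712
(3,0): S=49.7621. Δ = (V_up−V_dn)/(S_up−S_dn) = (0.0000−0.0000)/(60.2121−38.3168) = 0.0000. V = [p*·0.0000 + (1−p*)·0.0000]/1.04 = 0.0000. B = V − Δ·S = 0.0000.
(3,1): S=78.1976. Δ = (V_up−V_dn)/(S_up−S_dn) = (33.6391−0.0000)/(94.6191−60.2121) = 0.9777. V = [p*·33.6391 + (1−p*)·0.0000]/1.04 = 19.8482. B = V − Δ·S = -56.6042.
(3,2): S=122.8819. Δ = (V_up−V_dn)/(S_up−S_dn) = (87.7071−33.6391)/(148.6871−94.6191) = 1.0000. V = [p*·87.7071 + (1−p*)·33.6391]/1.04 = 64.2473. B = V − Δ·S = -58.6346.
(3,3): S=193.1001. Δ = (V_up−V_dn)/(S_up−S_dn) = (172.6712−87.7071)/(233.6512−148.6871) = 1.0000. V = [p*·172.6712 + (1−p*)·87.7071]/1.04 = 134.4655. B = V − Δ·S = -58.6346.
(2,0): S=64.6261. Δ = (V_up−V_dn)/(S_up−S_dn) = (19.8482−0.0000)/(78.1976−49.7621) = 0.6980. V = [p*·19.8482 + (1−p*)·0.0000]/1.04 = 11.7111. B = V − Δ·S = -33.3985.
(2,1): S=101.5553. Δ = (V_up−V_dn)/(S_up−S_dn) = (64.2473−19.8482)/(122.8819−78.1976) = 0.9936. V = [p*·64.2473 + (1−p*)·19.8482]/1.04 = 45.2818. B = V − Δ·S = -55.6251.
(2,2): S=159.5869. Δ = (V_up−V_dn)/(S_up−S_dn) = (134.4655−64.2473)/(193.1001−122.8819) = 1.0000. V = [p*·134.4655 + (1−p*)·64.2473]/1.04 = 103.2075. B = V − Δ·S = -56.3794.
(1,0): S=83.9300. Δ = (V_up−V_dn)/(S_up−S_dn) = (45.2818−11.7111)/(101.5553−64.6261) = 0.9091. V = [p*·45.2818 + (1−p*)·11.7111]/1.04 = 31.0686. B = V − Δ·S = -45.2284.
(1,1): S=131.8900. Δ = (V_up−V_dn)/(S_up−S_dn) = (103.2075−45.2818)/(159.5869−101.5553) = 0.9982. V = [p*·103.2075 + (1−p*)·45.2818]/1.04 = 77.7184. B = V − Δ·S = -53.9308.
(0,0): S=109.0000. Δ = (V_up−V_dn)/(S_up−S_dn) = (77.7184−31.0686)/(131.8900−83.9300) = 0.9727. V = [p*·77.7184 + (1−p*)·31.0686]/1.04 = 57.3987. B = V − Δ·S = -48.6236.
As a check, the time-0 holding Δ(0,0)·S0 + B(0,0) comes to 57.3987 — exactly V0.

(0,0): Delta=0.9727 Bond=-48.6236
(1,0): Delta=0.9091 Bond=-45.2284
(1,1): Delta=0.9982 Bond=-53.9308
(2,0): Delta=0.6980 Bond=-33.3985
(2,1): Delta=0.9936 Bond=-55.6251
(2,2): Delta=1.0000 Bond=-56.3794
(3,0): Delta=0.0000 Bond=0.0000
(3,1): Delta=0.9777 Bond=-56.6042
(3,2): Delta=1.0000 Bond=-58.6346
(3,3): Delta=1.0000 Bond=-58.6346
V0=57.3987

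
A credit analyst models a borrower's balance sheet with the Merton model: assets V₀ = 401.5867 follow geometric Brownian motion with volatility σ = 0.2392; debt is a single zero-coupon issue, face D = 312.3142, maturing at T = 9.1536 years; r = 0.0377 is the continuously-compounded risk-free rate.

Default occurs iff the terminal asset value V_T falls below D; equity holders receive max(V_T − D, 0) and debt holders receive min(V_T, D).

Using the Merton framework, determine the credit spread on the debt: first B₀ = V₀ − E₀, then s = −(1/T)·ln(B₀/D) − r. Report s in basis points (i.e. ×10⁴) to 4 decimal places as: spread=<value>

Apply the equity-as-call identities (strike 312.3142, horizon 9.1536 years):
d₁ = [ln(V₀/D) + (r + σ²/2)T] / (σ√T)
   = [ln(401.5867/312.3142) + (0.0377 + 0.5·0.2392²)·9.1536] / (0.2392·√9.1536)
   = [0.251414 + 0.606960] / 0.723698 = 1.186094
d₂ = d₁ − σ√T = 1.186094 − 0.723698 = 0.462397
N(d₁) = 0.882207,  N(d₂) = 0.678102,  e^(−rT) = 0.708156
E₀ = V₀·N(d₁) − D·e^(−rT)·N(d₂)
   = 401.5867·0.882207 − 312.3142·0.708156·0.678102 = 204.308957
B₀ = V₀ − E₀ = 401.5867 − 204.308957 = 197.277743
spread = −(1/T)·ln(B₀/D) − r = −(1/9.1536)·ln(197.277743/312.3142) − 0.0377 = 0.01248759
in basis points: 0.01248759 × 10⁴ = 124.8759 bp

spread=124.8759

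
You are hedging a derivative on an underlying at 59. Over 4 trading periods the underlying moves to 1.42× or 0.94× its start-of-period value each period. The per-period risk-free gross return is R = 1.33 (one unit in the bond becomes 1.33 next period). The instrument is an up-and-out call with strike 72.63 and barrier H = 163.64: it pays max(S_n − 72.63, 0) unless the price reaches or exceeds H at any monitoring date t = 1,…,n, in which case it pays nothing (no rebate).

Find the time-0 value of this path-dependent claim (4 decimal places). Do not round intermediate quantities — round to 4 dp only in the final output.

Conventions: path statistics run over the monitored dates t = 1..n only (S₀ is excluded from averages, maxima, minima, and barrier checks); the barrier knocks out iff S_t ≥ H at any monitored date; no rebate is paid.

price = 9.7546

No-arbitrage gives p* = (R−d)/(u−d) = 0.8125: enumerate every path, weight its payoff by its p*-probability, and discount by R^4.
Enumerate all 2^4 = 16 price paths (U = up ×1.42, D = down ×0.94); each path with k up-moves has probability p*^k·(1−p*)^(4−k).
DDDD: M=55.4600, payoff=0.0000, prob=0.001236
UDDD: M=83.7800, payoff=0.0000, prob=0.005356
DUDD: M=78.7532, payoff=0.0000, prob=0.005356
UUDD: M=118.9676, payoff=32.4898, prob=0.023209
DDUD: M=74.0280, payoff=0.0000, prob=0.005356
UDUD: M=111.8295, payoff=32.4898, prob=0.023209
DUUD: M=111.8295, payoff=32.4898, prob=0.023209
UUUD: M=168.9340, payoff=0.0000, prob=0.100571
DDDU: M=69.5863, payoff=0.0000, prob=0.005356
UDDU: M=105.1198, payoff=32.4898, prob=0.023209
DUDU: M=105.1198, payoff=32.4898, prob=0.023209
UUDU: M=158.7980, payoff=86.1680, prob=0.100571
DDUU: M=105.1198, payoff=32.4898, prob=0.023209
UDUU: M=158.7980, payoff=86.1680, prob=0.100571
DUUU: M=158.7980, payoff=86.1680, prob=0.100571
UUUU: M=239.8863, payoff=0.0000, prob=0.435806
Price = Σ prob·payoff / R^4 = 30.522165 / 3.129007 = 9.7546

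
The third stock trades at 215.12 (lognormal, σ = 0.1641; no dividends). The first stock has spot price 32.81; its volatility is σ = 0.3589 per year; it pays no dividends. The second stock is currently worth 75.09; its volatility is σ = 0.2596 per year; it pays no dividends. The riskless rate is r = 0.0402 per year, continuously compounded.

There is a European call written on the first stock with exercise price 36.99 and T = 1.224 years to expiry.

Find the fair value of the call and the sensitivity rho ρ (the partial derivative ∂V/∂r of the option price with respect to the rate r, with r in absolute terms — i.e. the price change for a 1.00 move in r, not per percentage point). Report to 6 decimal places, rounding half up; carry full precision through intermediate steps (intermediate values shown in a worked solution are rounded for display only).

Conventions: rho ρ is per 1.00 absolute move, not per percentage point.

price = 4.234063
ρ = 15.224910

σ√T = 0.3589·√1.224 = 0.397067
d₁ = (ln(S/K) + (r+σ²/2)T) / (σ√T) = (ln(32.81/36.99) + (0.0402+0.3589²/2)·1.224) / 0.397067 = (-0.119914 + 0.128036) / 0.397067 = 0.020454
d₂ = d₁ − σ√T = 0.020454 − 0.397067 = -0.376613
e^{−rT} = 0.951986
N(d₁) = 0.508160,  N(d₂) = 0.353231
Call price V = S·N(d₁) − K·e^{−rT}·N(d₂) = 16.672715 − 12.438652 = 4.234063
ρ = K·T·e^{−rT}·N(d₂) = 15.224910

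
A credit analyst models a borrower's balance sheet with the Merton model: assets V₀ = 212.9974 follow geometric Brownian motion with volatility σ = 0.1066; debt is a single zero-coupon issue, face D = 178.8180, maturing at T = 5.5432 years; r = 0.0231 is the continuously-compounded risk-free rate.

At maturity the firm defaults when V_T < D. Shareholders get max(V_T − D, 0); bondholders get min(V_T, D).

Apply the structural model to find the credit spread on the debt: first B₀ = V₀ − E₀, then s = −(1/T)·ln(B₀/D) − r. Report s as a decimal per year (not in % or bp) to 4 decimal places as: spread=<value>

spread=0.0029

Equity is a call on the firm's assets struck at D = 178.8180:
d₁ = [ln(V₀/D) + (r + σ²/2)T] / (σ√T)
   = [ln(212.9974/178.8180) + (0.0231 + 0.5·0.1066²)·5.5432] / (0.1066·√5.5432)
   = [0.174911 + 0.159543] / 0.250979 = 1.332600
d₂ = d₁ − σ√T = 1.332600 − 0.250979 = 1.081621
N(d₁) = 0.908668,  N(d₂) = 0.860289,  e^(−rT) = 0.879811
E₀ = V₀·N(d₁) − D·e^(−rT)·N(d₂)
   = 212.9974·0.908668 − 178.8180·0.879811·0.860289 = 58.198040
B₀ = V₀ − E₀ = 212.9974 − 58.198040 = 154.799360
spread = −(1/T)·ln(B₀/D) − r = −(1/5.5432)·ln(154.799360/178.8180) − 0.0231 = 0.00292084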